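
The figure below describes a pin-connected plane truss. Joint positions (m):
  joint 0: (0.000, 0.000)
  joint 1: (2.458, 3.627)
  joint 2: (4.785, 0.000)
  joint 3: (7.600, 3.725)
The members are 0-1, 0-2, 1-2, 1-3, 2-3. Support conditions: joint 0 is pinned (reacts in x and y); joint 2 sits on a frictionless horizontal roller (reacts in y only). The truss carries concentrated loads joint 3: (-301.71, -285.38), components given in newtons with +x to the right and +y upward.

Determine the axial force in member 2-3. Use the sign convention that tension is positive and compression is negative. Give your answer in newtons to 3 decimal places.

N=4 nodes, M=5 members, R=3 reactions → 2N=8, M+R=8
member 0 (0-1): L=4.3814, (cx,cy)=(0.5610,0.8278)
member 1 (0-2): L=4.7850, (cx,cy)=(1.0000,0.0000)
member 2 (1-2): L=4.3093, (cx,cy)=(0.5400,-0.8417)
member 3 (1-3): L=5.1429, (cx,cy)=(0.9998,0.0191)
member 4 (2-3): L=4.6690, (cx,cy)=(0.6029,0.7978)
solve A·x = −loads:
  F[0-1] = -80.9185 N (compression)
  F[0-2] = -256.3143 N (compression)
  F[1-2] = +77.6095 N (tension)
  F[1-3] = -87.3203 N (compression)
  F[2-3] = -355.6186 N (compression)
  Rx@0 = +301.7100 N
  Ry@0 = +66.9854 N
  Ry@2 = +218.3946 N

-355.619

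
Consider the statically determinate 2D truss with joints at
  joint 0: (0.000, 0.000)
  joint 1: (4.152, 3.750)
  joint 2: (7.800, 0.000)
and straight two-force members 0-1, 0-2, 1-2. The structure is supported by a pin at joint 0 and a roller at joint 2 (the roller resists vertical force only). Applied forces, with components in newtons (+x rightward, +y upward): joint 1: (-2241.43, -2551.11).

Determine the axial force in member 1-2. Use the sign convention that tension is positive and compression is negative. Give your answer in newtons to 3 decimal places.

N=3 nodes, M=3 members, R=3 reactions → 2N=6, M+R=6
member 0 (0-1): L=5.5948, (cx,cy)=(0.7421,0.6703)
member 1 (0-2): L=7.8000, (cx,cy)=(1.0000,0.0000)
member 2 (1-2): L=5.2317, (cx,cy)=(0.6973,-0.7168)
solve A·x = −loads:
  F[0-1] = -3387.8207 N (compression)
  F[0-2] = +272.7390 N (tension)
  F[1-2] = -391.1407 N (compression)
  Rx@0 = +2241.4300 N
  Ry@0 = +2270.7451 N
  Ry@2 = +280.3649 N

-391.141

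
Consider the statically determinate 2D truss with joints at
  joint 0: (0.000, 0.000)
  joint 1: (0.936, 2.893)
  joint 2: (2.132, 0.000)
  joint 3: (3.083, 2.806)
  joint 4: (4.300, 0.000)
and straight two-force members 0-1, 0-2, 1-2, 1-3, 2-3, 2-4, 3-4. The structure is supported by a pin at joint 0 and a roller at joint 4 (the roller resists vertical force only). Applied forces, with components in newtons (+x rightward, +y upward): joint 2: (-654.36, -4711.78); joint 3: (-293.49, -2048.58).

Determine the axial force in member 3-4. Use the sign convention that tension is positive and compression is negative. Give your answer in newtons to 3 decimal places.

N=5 nodes, M=7 members, R=3 reactions → 2N=10, M+R=10
member 0 (0-1): L=3.0406, (cx,cy)=(0.3078,0.9514)
member 1 (0-2): L=2.1320, (cx,cy)=(1.0000,0.0000)
member 2 (1-2): L=3.1305, (cx,cy)=(0.3821,-0.9241)
member 3 (1-3): L=2.1488, (cx,cy)=(0.9992,-0.0405)
member 4 (2-3): L=2.9628, (cx,cy)=(0.3210,0.9471)
member 5 (2-4): L=2.1680, (cx,cy)=(1.0000,0.0000)
member 6 (3-4): L=3.0585, (cx,cy)=(0.3979,-0.9174)
solve A·x = −loads:
  F[0-1] = -3307.5372 N (compression)
  F[0-2] = +70.3060 N (tension)
  F[1-2] = +3508.6680 N (tension)
  F[1-3] = -2360.5811 N (compression)
  F[2-3] = +1551.3655 N (tension)
  F[2-4] = +1567.1938 N (tension)
  F[3-4] = -3938.6522 N (compression)
  Rx@0 = +947.8500 N
  Ry@0 = +3146.9288 N
  Ry@4 = +3613.4312 N

-3938.652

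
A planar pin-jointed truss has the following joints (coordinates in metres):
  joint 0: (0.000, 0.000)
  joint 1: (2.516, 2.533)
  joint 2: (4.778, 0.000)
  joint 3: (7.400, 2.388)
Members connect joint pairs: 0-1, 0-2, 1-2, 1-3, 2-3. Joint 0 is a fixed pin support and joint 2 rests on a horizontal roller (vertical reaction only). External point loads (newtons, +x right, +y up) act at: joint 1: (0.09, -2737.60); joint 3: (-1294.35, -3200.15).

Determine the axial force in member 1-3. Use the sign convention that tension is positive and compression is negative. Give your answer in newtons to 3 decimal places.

N=4 nodes, M=5 members, R=3 reactions → 2N=8, M+R=8
member 0 (0-1): L=3.5702, (cx,cy)=(0.7047,0.7095)
member 1 (0-2): L=4.7780, (cx,cy)=(1.0000,0.0000)
member 2 (1-2): L=3.3960, (cx,cy)=(0.6661,-0.7459)
member 3 (1-3): L=4.8862, (cx,cy)=(0.9996,-0.0297)
member 4 (2-3): L=3.5465, (cx,cy)=(0.7393,0.6733)
solve A·x = −loads:
  F[0-1] = -263.2333 N (compression)
  F[0-2] = -1108.7537 N (compression)
  F[1-2] = -3505.4571 N (compression)
  F[1-3] = +2150.2661 N (tension)
  F[2-3] = -4657.8408 N (compression)
  Rx@0 = +1294.2600 N
  Ry@0 = +186.7597 N
  Ry@2 = +5750.9903 N

2150.266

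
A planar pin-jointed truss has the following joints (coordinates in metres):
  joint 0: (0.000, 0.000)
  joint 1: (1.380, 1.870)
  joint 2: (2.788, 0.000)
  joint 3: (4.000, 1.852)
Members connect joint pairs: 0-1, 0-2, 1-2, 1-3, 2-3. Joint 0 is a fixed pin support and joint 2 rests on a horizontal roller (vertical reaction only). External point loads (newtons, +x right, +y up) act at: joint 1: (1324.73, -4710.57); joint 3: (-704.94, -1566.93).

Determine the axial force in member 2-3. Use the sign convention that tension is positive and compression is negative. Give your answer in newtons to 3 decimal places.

-1870.026

N=4 nodes, M=5 members, R=3 reactions → 2N=8, M+R=8
member 0 (0-1): L=2.3241, (cx,cy)=(0.5938,0.8046)
member 1 (0-2): L=2.7880, (cx,cy)=(1.0000,0.0000)
member 2 (1-2): L=2.3408, (cx,cy)=(0.6015,-0.7989)
member 3 (1-3): L=2.6201, (cx,cy)=(1.0000,-0.0069)
member 4 (2-3): L=2.2133, (cx,cy)=(0.5476,0.8367)
solve A·x = −loads:
  F[0-1] = -1587.6988 N (compression)
  F[0-2] = +1562.5433 N (tension)
  F[1-2] = -4300.1487 N (compression)
  F[1-3] = +319.0753 N (tension)
  F[2-3] = -1870.0259 N (compression)
  Rx@0 = -619.7900 N
  Ry@0 = +1277.4990 N
  Ry@2 = +5000.0010 N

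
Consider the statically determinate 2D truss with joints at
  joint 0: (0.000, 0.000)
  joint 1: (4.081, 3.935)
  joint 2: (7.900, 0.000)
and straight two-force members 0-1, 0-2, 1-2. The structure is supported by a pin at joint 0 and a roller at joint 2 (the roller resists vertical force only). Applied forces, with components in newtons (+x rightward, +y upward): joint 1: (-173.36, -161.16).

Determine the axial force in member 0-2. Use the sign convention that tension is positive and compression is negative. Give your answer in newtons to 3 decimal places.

N=3 nodes, M=3 members, R=3 reactions → 2N=6, M+R=6
member 0 (0-1): L=5.6691, (cx,cy)=(0.7199,0.6941)
member 1 (0-2): L=7.9000, (cx,cy)=(1.0000,0.0000)
member 2 (1-2): L=5.4835, (cx,cy)=(0.6965,-0.7176)
solve A·x = −loads:
  F[0-1] = -236.6452 N (compression)
  F[0-2] = -3.0071 N (compression)
  F[1-2] = +4.3177 N (tension)
  Rx@0 = +173.3600 N
  Ry@0 = +164.2584 N
  Ry@2 = -3.0984 N

-3.007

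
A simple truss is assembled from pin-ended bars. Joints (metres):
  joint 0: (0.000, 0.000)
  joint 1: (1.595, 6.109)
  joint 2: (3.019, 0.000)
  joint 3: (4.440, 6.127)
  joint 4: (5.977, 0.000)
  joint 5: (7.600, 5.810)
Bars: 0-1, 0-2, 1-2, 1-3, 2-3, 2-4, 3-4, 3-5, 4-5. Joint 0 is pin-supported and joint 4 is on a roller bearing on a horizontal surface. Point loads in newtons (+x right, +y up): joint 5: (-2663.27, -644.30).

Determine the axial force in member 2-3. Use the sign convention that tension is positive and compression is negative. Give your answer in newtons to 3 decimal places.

-2470.237

N=6 nodes, M=9 members, R=3 reactions → 2N=12, M+R=12
member 0 (0-1): L=6.3138, (cx,cy)=(0.2526,0.9676)
member 1 (0-2): L=3.0190, (cx,cy)=(1.0000,0.0000)
member 2 (1-2): L=6.2728, (cx,cy)=(0.2270,-0.9739)
member 3 (1-3): L=2.8451, (cx,cy)=(1.0000,0.0063)
member 4 (2-3): L=6.2896, (cx,cy)=(0.2259,0.9741)
member 5 (2-4): L=2.9580, (cx,cy)=(1.0000,0.0000)
member 6 (3-4): L=6.3168, (cx,cy)=(0.2433,-0.9699)
member 7 (3-5): L=3.1759, (cx,cy)=(0.9950,-0.0998)
member 8 (4-5): L=6.0324, (cx,cy)=(0.2690,0.9631)
solve A·x = −loads:
  F[0-1] = -2494.8226 N (compression)
  F[0-2] = -2033.0235 N (compression)
  F[1-2] = +2470.8772 N (tension)
  F[1-3] = -1191.1913 N (compression)
  F[2-3] = -2470.2371 N (compression)
  F[2-4] = -914.0076 N (compression)
  F[3-4] = +2738.5292 N (tension)
  F[3-5] = -2427.7193 N (compression)
  F[4-5] = -920.5677 N (compression)
  Rx@0 = +2663.2700 N
  Ry@0 = +2413.9033 N
  Ry@4 = -1769.6033 N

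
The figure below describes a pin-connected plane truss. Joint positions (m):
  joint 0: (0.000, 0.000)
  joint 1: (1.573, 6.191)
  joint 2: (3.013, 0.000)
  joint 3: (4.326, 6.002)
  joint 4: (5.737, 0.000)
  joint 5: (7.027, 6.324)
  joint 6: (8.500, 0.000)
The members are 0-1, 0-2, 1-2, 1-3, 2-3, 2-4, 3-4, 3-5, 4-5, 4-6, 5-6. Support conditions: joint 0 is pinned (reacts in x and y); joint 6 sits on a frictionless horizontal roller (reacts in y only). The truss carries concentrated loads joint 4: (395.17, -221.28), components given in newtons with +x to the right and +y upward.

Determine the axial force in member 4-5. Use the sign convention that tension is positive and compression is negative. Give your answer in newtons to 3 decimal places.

160.564

N=7 nodes, M=11 members, R=3 reactions → 2N=14, M+R=14
member 0 (0-1): L=6.3877, (cx,cy)=(0.2463,0.9692)
member 1 (0-2): L=3.0130, (cx,cy)=(1.0000,0.0000)
member 2 (1-2): L=6.3563, (cx,cy)=(0.2265,-0.9740)
member 3 (1-3): L=2.7595, (cx,cy)=(0.9977,-0.0685)
member 4 (2-3): L=6.1439, (cx,cy)=(0.2137,0.9769)
member 5 (2-4): L=2.7240, (cx,cy)=(1.0000,0.0000)
member 6 (3-4): L=6.1656, (cx,cy)=(0.2288,-0.9735)
member 7 (3-5): L=2.7201, (cx,cy)=(0.9930,0.1184)
member 8 (4-5): L=6.4542, (cx,cy)=(0.1999,0.9798)
member 9 (4-6): L=2.7630, (cx,cy)=(1.0000,0.0000)
member 10 (5-6): L=6.4933, (cx,cy)=(0.2268,-0.9739)
solve A·x = −loads:
  F[0-1] = -74.2144 N (compression)
  F[0-2] = +413.4456 N (tension)
  F[1-2] = +76.3565 N (tension)
  F[1-3] = -35.6578 N (compression)
  F[2-3] = -76.1300 N (compression)
  F[2-4] = +447.0135 N (tension)
  F[3-4] = +65.6996 N (tension)
  F[3-5] = -67.3524 N (compression)
  F[4-5] = +160.5637 N (tension)
  F[4-6] = +34.7872 N (tension)
  F[5-6] = -153.3488 N (compression)
  Rx@0 = -395.1700 N
  Ry@0 = +71.9290 N
  Ry@6 = +149.3510 N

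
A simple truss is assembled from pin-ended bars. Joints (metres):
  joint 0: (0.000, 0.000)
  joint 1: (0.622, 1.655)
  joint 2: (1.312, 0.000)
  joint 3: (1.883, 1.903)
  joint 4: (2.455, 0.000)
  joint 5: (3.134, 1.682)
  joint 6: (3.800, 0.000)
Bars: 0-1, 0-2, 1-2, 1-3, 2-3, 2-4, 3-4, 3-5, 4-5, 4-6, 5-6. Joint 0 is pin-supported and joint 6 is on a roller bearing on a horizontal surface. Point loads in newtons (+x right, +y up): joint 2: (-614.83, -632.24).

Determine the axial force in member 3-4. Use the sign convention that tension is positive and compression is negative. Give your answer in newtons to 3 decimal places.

N=7 nodes, M=11 members, R=3 reactions → 2N=14, M+R=14
member 0 (0-1): L=1.7680, (cx,cy)=(0.3518,0.9361)
member 1 (0-2): L=1.3120, (cx,cy)=(1.0000,0.0000)
member 2 (1-2): L=1.7931, (cx,cy)=(0.3848,-0.9230)
member 3 (1-3): L=1.2852, (cx,cy)=(0.9812,0.1930)
member 4 (2-3): L=1.9868, (cx,cy)=(0.2874,0.9578)
member 5 (2-4): L=1.1430, (cx,cy)=(1.0000,0.0000)
member 6 (3-4): L=1.9871, (cx,cy)=(0.2879,-0.9577)
member 7 (3-5): L=1.2704, (cx,cy)=(0.9848,-0.1740)
member 8 (4-5): L=1.8139, (cx,cy)=(0.3743,0.9273)
member 9 (4-6): L=1.3450, (cx,cy)=(1.0000,0.0000)
member 10 (5-6): L=1.8091, (cx,cy)=(0.3681,-0.9298)
solve A·x = −loads:
  F[0-1] = -442.2205 N (compression)
  F[0-2] = -459.2545 N (compression)
  F[1-2] = +383.8624 N (tension)
  F[1-3] = -309.1007 N (compression)
  F[2-3] = +290.1791 N (tension)
  F[2-4] = +219.8951 N (tension)
  F[3-4] = -197.8810 N (compression)
  F[3-5] = -165.4568 N (compression)
  F[4-5] = +204.3641 N (tension)
  F[4-6] = +86.4332 N (tension)
  F[5-6] = -234.7783 N (compression)
  Rx@0 = +614.8300 N
  Ry@0 = +413.9508 N
  Ry@6 = +218.2892 N

-197.881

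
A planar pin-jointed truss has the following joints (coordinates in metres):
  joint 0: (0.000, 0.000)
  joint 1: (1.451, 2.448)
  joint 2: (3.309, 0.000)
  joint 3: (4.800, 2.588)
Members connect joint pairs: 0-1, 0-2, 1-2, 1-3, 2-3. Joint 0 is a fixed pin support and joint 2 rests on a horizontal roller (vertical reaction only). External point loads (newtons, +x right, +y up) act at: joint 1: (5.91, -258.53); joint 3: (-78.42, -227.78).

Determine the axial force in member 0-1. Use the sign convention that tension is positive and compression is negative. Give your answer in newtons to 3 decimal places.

N=4 nodes, M=5 members, R=3 reactions → 2N=8, M+R=8
member 0 (0-1): L=2.8457, (cx,cy)=(0.5099,0.8602)
member 1 (0-2): L=3.3090, (cx,cy)=(1.0000,0.0000)
member 2 (1-2): L=3.0733, (cx,cy)=(0.6046,-0.7966)
member 3 (1-3): L=3.3519, (cx,cy)=(0.9991,0.0418)
member 4 (2-3): L=2.9868, (cx,cy)=(0.4992,0.8665)
solve A·x = −loads:
  F[0-1] = -115.6536 N (compression)
  F[0-2] = -13.5395 N (compression)
  F[1-2] = -196.8212 N (compression)
  F[1-3] = +54.1592 N (tension)
  F[2-3] = -265.4884 N (compression)
  Rx@0 = +72.5100 N
  Ry@0 = +99.4899 N
  Ry@2 = +386.8201 N

-115.654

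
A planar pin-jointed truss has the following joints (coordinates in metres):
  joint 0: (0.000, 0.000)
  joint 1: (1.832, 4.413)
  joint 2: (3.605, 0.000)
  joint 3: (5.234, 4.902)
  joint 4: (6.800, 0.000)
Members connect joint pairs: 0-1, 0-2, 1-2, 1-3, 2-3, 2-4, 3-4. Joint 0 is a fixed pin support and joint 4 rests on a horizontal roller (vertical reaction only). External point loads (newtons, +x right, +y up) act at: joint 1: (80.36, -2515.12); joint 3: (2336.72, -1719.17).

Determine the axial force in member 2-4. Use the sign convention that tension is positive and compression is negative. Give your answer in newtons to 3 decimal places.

N=5 nodes, M=7 members, R=3 reactions → 2N=10, M+R=10
member 0 (0-1): L=4.7782, (cx,cy)=(0.3834,0.9236)
member 1 (0-2): L=3.6050, (cx,cy)=(1.0000,0.0000)
member 2 (1-2): L=4.7558, (cx,cy)=(0.3728,-0.9279)
member 3 (1-3): L=3.4370, (cx,cy)=(0.9898,0.1423)
member 4 (2-3): L=5.1656, (cx,cy)=(0.3154,0.9490)
member 5 (2-4): L=3.1950, (cx,cy)=(1.0000,0.0000)
member 6 (3-4): L=5.1461, (cx,cy)=(0.3043,-0.9526)
solve A·x = −loads:
  F[0-1] = -537.8869 N (compression)
  F[0-2] = +2623.3119 N (tension)
  F[1-2] = -2098.3610 N (compression)
  F[1-3] = +500.7801 N (tension)
  F[2-3] = +2051.7862 N (tension)
  F[2-4] = +1193.9902 N (tension)
  F[3-4] = -3923.5942 N (compression)
  Rx@0 = -2417.0800 N
  Ry@0 = +496.7803 N
  Ry@4 = +3737.5097 N

1193.990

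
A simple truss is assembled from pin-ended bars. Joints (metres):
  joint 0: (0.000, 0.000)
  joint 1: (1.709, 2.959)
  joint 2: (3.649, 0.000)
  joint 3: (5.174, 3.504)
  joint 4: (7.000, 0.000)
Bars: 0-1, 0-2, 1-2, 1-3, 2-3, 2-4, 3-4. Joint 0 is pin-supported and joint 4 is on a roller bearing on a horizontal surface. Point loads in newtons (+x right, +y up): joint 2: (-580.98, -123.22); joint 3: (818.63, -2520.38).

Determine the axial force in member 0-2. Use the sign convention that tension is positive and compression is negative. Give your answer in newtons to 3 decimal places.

414.767

N=5 nodes, M=7 members, R=3 reactions → 2N=10, M+R=10
member 0 (0-1): L=3.4171, (cx,cy)=(0.5001,0.8659)
member 1 (0-2): L=3.6490, (cx,cy)=(1.0000,0.0000)
member 2 (1-2): L=3.5383, (cx,cy)=(0.5483,-0.8363)
member 3 (1-3): L=3.5076, (cx,cy)=(0.9879,0.1554)
member 4 (2-3): L=3.8215, (cx,cy)=(0.3991,0.9169)
member 5 (2-4): L=3.3510, (cx,cy)=(1.0000,0.0000)
member 6 (3-4): L=3.9512, (cx,cy)=(0.4621,-0.8868)
solve A·x = −loads:
  F[0-1] = -354.1367 N (compression)
  F[0-2] = +414.7666 N (tension)
  F[1-2] = +302.2194 N (tension)
  F[1-3] = -347.0358 N (compression)
  F[2-3] = -141.2572 N (compression)
  F[2-4] = +1217.8214 N (tension)
  F[3-4] = -2635.2156 N (compression)
  Rx@0 = -237.6500 N
  Ry@0 = +306.6635 N
  Ry@4 = +2336.9365 N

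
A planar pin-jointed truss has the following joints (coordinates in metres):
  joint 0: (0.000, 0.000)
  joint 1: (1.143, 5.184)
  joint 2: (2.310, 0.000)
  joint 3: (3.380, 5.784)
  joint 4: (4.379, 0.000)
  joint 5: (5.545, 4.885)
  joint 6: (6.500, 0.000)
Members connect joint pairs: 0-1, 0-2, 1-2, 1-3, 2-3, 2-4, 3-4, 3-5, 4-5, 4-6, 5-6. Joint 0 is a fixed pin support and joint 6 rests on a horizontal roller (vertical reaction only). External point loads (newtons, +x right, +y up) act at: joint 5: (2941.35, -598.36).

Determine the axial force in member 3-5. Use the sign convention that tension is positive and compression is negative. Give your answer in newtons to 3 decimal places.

N=7 nodes, M=11 members, R=3 reactions → 2N=14, M+R=14
member 0 (0-1): L=5.3085, (cx,cy)=(0.2153,0.9765)
member 1 (0-2): L=2.3100, (cx,cy)=(1.0000,0.0000)
member 2 (1-2): L=5.3137, (cx,cy)=(0.2196,-0.9756)
member 3 (1-3): L=2.3161, (cx,cy)=(0.9659,0.2591)
member 4 (2-3): L=5.8821, (cx,cy)=(0.1819,0.9833)
member 5 (2-4): L=2.0690, (cx,cy)=(1.0000,0.0000)
member 6 (3-4): L=5.8696, (cx,cy)=(0.1702,-0.9854)
member 7 (3-5): L=2.3442, (cx,cy)=(0.9235,-0.3835)
member 8 (4-5): L=5.0222, (cx,cy)=(0.2322,0.9727)
member 9 (4-6): L=2.1210, (cx,cy)=(1.0000,0.0000)
member 10 (5-6): L=4.9775, (cx,cy)=(0.1919,-0.9814)
solve A·x = −loads:
  F[0-1] = +2173.6073 N (tension)
  F[0-2] = +2473.3407 N (tension)
  F[1-2] = -1930.5114 N (compression)
  F[1-3] = +923.5152 N (tension)
  F[2-3] = +1915.3349 N (tension)
  F[2-4] = +1700.9503 N (tension)
  F[3-4] = -2883.5532 N (compression)
  F[3-5] = +1874.4919 N (tension)
  F[4-5] = +2921.3044 N (tension)
  F[4-6] = +531.9428 N (tension)
  F[5-6] = -2772.4937 N (compression)
  Rx@0 = -2941.3500 N
  Ry@0 = -2122.6248 N
  Ry@6 = +2720.9848 N

1874.492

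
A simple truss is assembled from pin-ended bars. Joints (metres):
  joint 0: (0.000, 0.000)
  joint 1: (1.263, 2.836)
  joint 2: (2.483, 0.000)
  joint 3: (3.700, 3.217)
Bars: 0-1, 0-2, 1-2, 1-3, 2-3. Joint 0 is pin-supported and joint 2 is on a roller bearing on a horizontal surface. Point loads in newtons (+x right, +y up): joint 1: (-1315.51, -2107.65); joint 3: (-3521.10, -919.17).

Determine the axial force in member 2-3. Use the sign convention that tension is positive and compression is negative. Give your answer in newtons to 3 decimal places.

N=4 nodes, M=5 members, R=3 reactions → 2N=8, M+R=8
member 0 (0-1): L=3.1045, (cx,cy)=(0.4068,0.9135)
member 1 (0-2): L=2.4830, (cx,cy)=(1.0000,0.0000)
member 2 (1-2): L=3.0873, (cx,cy)=(0.3952,-0.9186)
member 3 (1-3): L=2.4666, (cx,cy)=(0.9880,0.1545)
member 4 (2-3): L=3.4395, (cx,cy)=(0.3538,0.9353)
solve A·x = −loads:
  F[0-1] = -7279.1705 N (compression)
  F[0-2] = -1875.2561 N (compression)
  F[1-2] = +4370.3104 N (tension)
  F[1-3] = -3413.8301 N (compression)
  F[2-3] = -418.9607 N (compression)
  Rx@0 = +4836.6100 N
  Ry@0 = +6649.5643 N
  Ry@2 = -3622.7443 N

-418.961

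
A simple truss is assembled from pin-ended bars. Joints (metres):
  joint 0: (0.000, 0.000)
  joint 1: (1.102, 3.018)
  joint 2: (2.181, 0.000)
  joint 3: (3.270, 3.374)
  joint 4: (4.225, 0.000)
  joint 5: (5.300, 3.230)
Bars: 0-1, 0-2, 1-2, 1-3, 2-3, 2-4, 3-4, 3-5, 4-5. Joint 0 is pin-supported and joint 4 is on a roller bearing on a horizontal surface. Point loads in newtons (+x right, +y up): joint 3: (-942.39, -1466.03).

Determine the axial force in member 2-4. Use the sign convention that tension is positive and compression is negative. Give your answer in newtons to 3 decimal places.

108.147

N=6 nodes, M=9 members, R=3 reactions → 2N=12, M+R=12
member 0 (0-1): L=3.2129, (cx,cy)=(0.3430,0.9393)
member 1 (0-2): L=2.1810, (cx,cy)=(1.0000,0.0000)
member 2 (1-2): L=3.2051, (cx,cy)=(0.3367,-0.9416)
member 3 (1-3): L=2.1970, (cx,cy)=(0.9868,0.1620)
member 4 (2-3): L=3.5454, (cx,cy)=(0.3072,0.9517)
member 5 (2-4): L=2.0440, (cx,cy)=(1.0000,0.0000)
member 6 (3-4): L=3.5066, (cx,cy)=(0.2723,-0.9622)
member 7 (3-5): L=2.0351, (cx,cy)=(0.9975,-0.0708)
member 8 (4-5): L=3.4042, (cx,cy)=(0.3158,0.9488)
solve A·x = −loads:
  F[0-1] = -1153.9491 N (compression)
  F[0-2] = -546.5943 N (compression)
  F[1-2] = +1022.1151 N (tension)
  F[1-3] = -749.8022 N (compression)
  F[2-3] = -1011.3434 N (compression)
  F[2-4] = +108.1470 N (tension)
  F[3-4] = -397.0920 N (compression)
  F[3-5] = -0.0000 N (compression)
  F[4-5] = +0.0000 N (tension)
  Rx@0 = +942.3900 N
  Ry@0 = +1083.9485 N
  Ry@4 = +382.0815 N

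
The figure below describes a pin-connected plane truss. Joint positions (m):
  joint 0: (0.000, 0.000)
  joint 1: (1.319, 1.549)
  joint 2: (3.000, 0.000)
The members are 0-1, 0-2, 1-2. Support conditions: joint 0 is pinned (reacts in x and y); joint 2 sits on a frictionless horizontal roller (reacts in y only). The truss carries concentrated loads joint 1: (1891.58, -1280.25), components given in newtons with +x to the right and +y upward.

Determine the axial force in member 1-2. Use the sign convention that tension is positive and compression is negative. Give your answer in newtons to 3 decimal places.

N=3 nodes, M=3 members, R=3 reactions → 2N=6, M+R=6
member 0 (0-1): L=2.0345, (cx,cy)=(0.6483,0.7614)
member 1 (0-2): L=3.0000, (cx,cy)=(1.0000,0.0000)
member 2 (1-2): L=2.2859, (cx,cy)=(0.7354,-0.6776)
solve A·x = −loads:
  F[0-1] = +340.5958 N (tension)
  F[0-2] = +1670.7654 N (tension)
  F[1-2] = -2271.9441 N (compression)
  Rx@0 = -1891.5800 N
  Ry@0 = -259.3191 N
  Ry@2 = +1539.5691 N

-2271.944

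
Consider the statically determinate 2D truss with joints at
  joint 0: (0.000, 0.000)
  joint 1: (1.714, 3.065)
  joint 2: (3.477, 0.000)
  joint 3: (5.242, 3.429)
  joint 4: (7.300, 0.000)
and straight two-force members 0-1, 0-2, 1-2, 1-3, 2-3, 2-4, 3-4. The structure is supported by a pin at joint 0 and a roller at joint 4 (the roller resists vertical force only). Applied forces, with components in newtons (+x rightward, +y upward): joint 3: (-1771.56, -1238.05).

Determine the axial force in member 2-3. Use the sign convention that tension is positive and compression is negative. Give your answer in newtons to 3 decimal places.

-1181.688

N=5 nodes, M=7 members, R=3 reactions → 2N=10, M+R=10
member 0 (0-1): L=3.5117, (cx,cy)=(0.4881,0.8728)
member 1 (0-2): L=3.4770, (cx,cy)=(1.0000,0.0000)
member 2 (1-2): L=3.5359, (cx,cy)=(0.4986,-0.8668)
member 3 (1-3): L=3.5467, (cx,cy)=(0.9947,0.1026)
member 4 (2-3): L=3.8566, (cx,cy)=(0.4577,0.8891)
member 5 (2-4): L=3.8230, (cx,cy)=(1.0000,0.0000)
member 6 (3-4): L=3.9992, (cx,cy)=(0.5146,-0.8574)
solve A·x = −loads:
  F[0-1] = -1353.3226 N (compression)
  F[0-2] = -1111.0262 N (compression)
  F[1-2] = +1212.0858 N (tension)
  F[1-3] = -1271.5991 N (compression)
  F[2-3] = -1181.6883 N (compression)
  F[2-4] = +34.1342 N (tension)
  F[3-4] = -66.3308 N (compression)
  Rx@0 = +1771.5600 N
  Ry@0 = +1181.1762 N
  Ry@4 = +56.8738 N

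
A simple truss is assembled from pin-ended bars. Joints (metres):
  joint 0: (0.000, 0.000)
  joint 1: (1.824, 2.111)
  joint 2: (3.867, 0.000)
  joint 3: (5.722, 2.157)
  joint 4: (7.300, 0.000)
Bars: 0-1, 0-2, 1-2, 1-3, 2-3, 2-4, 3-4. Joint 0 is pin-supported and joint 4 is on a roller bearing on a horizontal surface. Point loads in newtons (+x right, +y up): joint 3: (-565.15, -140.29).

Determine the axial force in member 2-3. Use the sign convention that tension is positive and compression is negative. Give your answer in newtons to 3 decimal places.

-254.684

N=5 nodes, M=7 members, R=3 reactions → 2N=10, M+R=10
member 0 (0-1): L=2.7899, (cx,cy)=(0.6538,0.7567)
member 1 (0-2): L=3.8670, (cx,cy)=(1.0000,0.0000)
member 2 (1-2): L=2.9377, (cx,cy)=(0.6954,-0.7186)
member 3 (1-3): L=3.8983, (cx,cy)=(0.9999,0.0118)
member 4 (2-3): L=2.8449, (cx,cy)=(0.6520,0.7582)
member 5 (2-4): L=3.4330, (cx,cy)=(1.0000,0.0000)
member 6 (3-4): L=2.6726, (cx,cy)=(0.5904,-0.8071)
solve A·x = −loads:
  F[0-1] = -260.7688 N (compression)
  F[0-2] = -394.6601 N (compression)
  F[1-2] = +268.7204 N (tension)
  F[1-3] = -357.3933 N (compression)
  F[2-3] = -254.6841 N (compression)
  F[2-4] = -41.7185 N (compression)
  F[3-4] = +70.6569 N (tension)
  Rx@0 = +565.1500 N
  Ry@0 = +197.3159 N
  Ry@4 = -57.0259 N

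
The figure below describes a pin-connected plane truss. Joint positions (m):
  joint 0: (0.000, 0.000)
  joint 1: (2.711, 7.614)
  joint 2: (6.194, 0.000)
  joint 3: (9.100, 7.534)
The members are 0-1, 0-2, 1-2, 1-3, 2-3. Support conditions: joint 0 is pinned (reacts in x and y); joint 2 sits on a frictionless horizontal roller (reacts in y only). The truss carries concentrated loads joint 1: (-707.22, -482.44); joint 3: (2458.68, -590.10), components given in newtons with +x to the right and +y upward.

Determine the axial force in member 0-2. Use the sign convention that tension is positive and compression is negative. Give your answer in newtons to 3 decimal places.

N=4 nodes, M=5 members, R=3 reactions → 2N=8, M+R=8
member 0 (0-1): L=8.0822, (cx,cy)=(0.3354,0.9421)
member 1 (0-2): L=6.1940, (cx,cy)=(1.0000,0.0000)
member 2 (1-2): L=8.3728, (cx,cy)=(0.4160,-0.9094)
member 3 (1-3): L=6.3895, (cx,cy)=(0.9999,-0.0125)
member 4 (2-3): L=8.0750, (cx,cy)=(0.3599,0.9330)
solve A·x = −loads:
  F[0-1] = +2257.5934 N (tension)
  F[0-2] = +994.2021 N (tension)
  F[1-2] = -2906.0970 N (compression)
  F[1-3] = +2673.5900 N (tension)
  F[2-3] = -596.5969 N (compression)
  Rx@0 = -1751.4600 N
  Ry@0 = -2126.8024 N
  Ry@2 = +3199.3424 N

994.202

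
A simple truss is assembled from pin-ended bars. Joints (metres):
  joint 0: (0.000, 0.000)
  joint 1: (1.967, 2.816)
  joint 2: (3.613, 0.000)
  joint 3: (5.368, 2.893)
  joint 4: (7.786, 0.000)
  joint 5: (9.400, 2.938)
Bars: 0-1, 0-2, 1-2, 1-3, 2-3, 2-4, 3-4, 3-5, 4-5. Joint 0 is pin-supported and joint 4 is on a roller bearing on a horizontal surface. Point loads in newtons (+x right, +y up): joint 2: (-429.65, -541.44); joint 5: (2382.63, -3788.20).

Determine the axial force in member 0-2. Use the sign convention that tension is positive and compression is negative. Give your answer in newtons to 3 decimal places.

979.151

N=6 nodes, M=9 members, R=3 reactions → 2N=12, M+R=12
member 0 (0-1): L=3.4350, (cx,cy)=(0.5726,0.8198)
member 1 (0-2): L=3.6130, (cx,cy)=(1.0000,0.0000)
member 2 (1-2): L=3.2618, (cx,cy)=(0.5046,-0.8633)
member 3 (1-3): L=3.4019, (cx,cy)=(0.9997,0.0226)
member 4 (2-3): L=3.3837, (cx,cy)=(0.5187,0.8550)
member 5 (2-4): L=4.1730, (cx,cy)=(1.0000,0.0000)
member 6 (3-4): L=3.7704, (cx,cy)=(0.6413,-0.7673)
member 7 (3-5): L=4.0323, (cx,cy)=(0.9999,0.0112)
member 8 (4-5): L=3.3521, (cx,cy)=(0.4815,0.8765)
solve A·x = −loads:
  F[0-1] = +1700.5918 N (tension)
  F[0-2] = +979.1507 N (tension)
  F[1-2] = -1568.5549 N (compression)
  F[1-3] = +1765.8268 N (tension)
  F[2-3] = +2217.1603 N (tension)
  F[2-4] = -532.7010 N (compression)
  F[3-4] = -2457.3246 N (compression)
  F[3-5] = +4491.5064 N (tension)
  F[4-5] = -4379.3745 N (compression)
  Rx@0 = -1952.9800 N
  Ry@0 = -1394.1552 N
  Ry@4 = +5723.7952 N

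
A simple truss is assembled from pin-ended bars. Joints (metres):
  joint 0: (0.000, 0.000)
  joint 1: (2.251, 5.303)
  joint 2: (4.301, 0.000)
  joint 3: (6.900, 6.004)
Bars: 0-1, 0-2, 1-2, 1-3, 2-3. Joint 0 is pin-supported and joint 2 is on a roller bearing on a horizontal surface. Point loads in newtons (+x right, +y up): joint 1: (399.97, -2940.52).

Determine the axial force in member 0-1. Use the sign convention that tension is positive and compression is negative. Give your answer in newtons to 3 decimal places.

-986.850

N=4 nodes, M=5 members, R=3 reactions → 2N=8, M+R=8
member 0 (0-1): L=5.7610, (cx,cy)=(0.3907,0.9205)
member 1 (0-2): L=4.3010, (cx,cy)=(1.0000,0.0000)
member 2 (1-2): L=5.6854, (cx,cy)=(0.3606,-0.9327)
member 3 (1-3): L=4.7016, (cx,cy)=(0.9888,0.1491)
member 4 (2-3): L=6.5424, (cx,cy)=(0.3973,0.9177)
solve A·x = −loads:
  F[0-1] = -986.8496 N (compression)
  F[0-2] = +785.5643 N (tension)
  F[1-2] = -2178.6753 N (compression)
  F[1-3] = -0.0000 N (compression)
  F[2-3] = +0.0000 N (tension)
  Rx@0 = -399.9700 N
  Ry@0 = +908.3992 N
  Ry@2 = +2032.1208 N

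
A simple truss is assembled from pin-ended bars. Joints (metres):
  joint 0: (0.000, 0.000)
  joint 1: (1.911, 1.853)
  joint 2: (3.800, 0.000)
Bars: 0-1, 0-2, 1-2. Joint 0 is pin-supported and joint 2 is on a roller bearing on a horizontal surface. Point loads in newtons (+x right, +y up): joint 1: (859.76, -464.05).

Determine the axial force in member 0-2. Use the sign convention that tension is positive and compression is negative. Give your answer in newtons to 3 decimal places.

665.293

N=3 nodes, M=3 members, R=3 reactions → 2N=6, M+R=6
member 0 (0-1): L=2.6619, (cx,cy)=(0.7179,0.6961)
member 1 (0-2): L=3.8000, (cx,cy)=(1.0000,0.0000)
member 2 (1-2): L=2.6461, (cx,cy)=(0.7139,-0.7003)
solve A·x = −loads:
  F[0-1] = +270.8760 N (tension)
  F[0-2] = +665.2934 N (tension)
  F[1-2] = -931.9447 N (compression)
  Rx@0 = -859.7600 N
  Ry@0 = -188.5644 N
  Ry@2 = +652.6144 N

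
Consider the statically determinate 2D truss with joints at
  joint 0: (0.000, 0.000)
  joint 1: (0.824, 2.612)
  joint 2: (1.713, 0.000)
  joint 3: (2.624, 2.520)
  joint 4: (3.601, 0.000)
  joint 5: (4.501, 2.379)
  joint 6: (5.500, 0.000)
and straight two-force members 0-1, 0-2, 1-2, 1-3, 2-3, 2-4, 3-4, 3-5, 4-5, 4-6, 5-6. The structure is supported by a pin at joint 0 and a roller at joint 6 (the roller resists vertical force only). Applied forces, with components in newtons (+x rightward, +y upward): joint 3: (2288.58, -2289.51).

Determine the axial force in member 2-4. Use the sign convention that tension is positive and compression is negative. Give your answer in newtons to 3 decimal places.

N=7 nodes, M=11 members, R=3 reactions → 2N=14, M+R=14
member 0 (0-1): L=2.7389, (cx,cy)=(0.3009,0.9537)
member 1 (0-2): L=1.7130, (cx,cy)=(1.0000,0.0000)
member 2 (1-2): L=2.7591, (cx,cy)=(0.3222,-0.9467)
member 3 (1-3): L=1.8023, (cx,cy)=(0.9987,-0.0510)
member 4 (2-3): L=2.6796, (cx,cy)=(0.3400,0.9404)
member 5 (2-4): L=1.8880, (cx,cy)=(1.0000,0.0000)
member 6 (3-4): L=2.7028, (cx,cy)=(0.3615,-0.9324)
member 7 (3-5): L=1.8823, (cx,cy)=(0.9972,-0.0749)
member 8 (4-5): L=2.5435, (cx,cy)=(0.3538,0.9353)
member 9 (4-6): L=1.8990, (cx,cy)=(1.0000,0.0000)
member 10 (5-6): L=2.5802, (cx,cy)=(0.3872,-0.9220)
solve A·x = −loads:
  F[0-1] = -155.8398 N (compression)
  F[0-2] = +2335.4647 N (tension)
  F[1-2] = +162.3475 N (tension)
  F[1-3] = -99.3228 N (compression)
  F[2-3] = -163.4241 N (compression)
  F[2-4] = +2443.3334 N (tension)
  F[3-4] = -2162.2779 N (compression)
  F[3-5] = -1666.3909 N (compression)
  F[4-5] = +2155.5083 N (tension)
  F[4-6] = +899.0119 N (tension)
  F[5-6] = -2321.9890 N (compression)
  Rx@0 = -2288.5800 N
  Ry@0 = +148.6198 N
  Ry@6 = +2140.8902 N

2443.333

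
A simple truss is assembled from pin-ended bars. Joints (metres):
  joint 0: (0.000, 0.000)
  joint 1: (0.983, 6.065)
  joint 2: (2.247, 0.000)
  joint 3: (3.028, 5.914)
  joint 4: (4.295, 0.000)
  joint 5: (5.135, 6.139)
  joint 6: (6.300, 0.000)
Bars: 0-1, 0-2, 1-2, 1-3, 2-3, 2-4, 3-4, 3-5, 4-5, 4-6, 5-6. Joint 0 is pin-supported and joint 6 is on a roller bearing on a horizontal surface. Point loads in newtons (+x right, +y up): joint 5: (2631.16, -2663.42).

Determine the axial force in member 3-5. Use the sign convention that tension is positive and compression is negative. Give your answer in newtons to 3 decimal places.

N=7 nodes, M=11 members, R=3 reactions → 2N=14, M+R=14
member 0 (0-1): L=6.1441, (cx,cy)=(0.1600,0.9871)
member 1 (0-2): L=2.2470, (cx,cy)=(1.0000,0.0000)
member 2 (1-2): L=6.1953, (cx,cy)=(0.2040,-0.9790)
member 3 (1-3): L=2.0506, (cx,cy)=(0.9973,-0.0736)
member 4 (2-3): L=5.9653, (cx,cy)=(0.1309,0.9914)
member 5 (2-4): L=2.0480, (cx,cy)=(1.0000,0.0000)
member 6 (3-4): L=6.0482, (cx,cy)=(0.2095,-0.9778)
member 7 (3-5): L=2.1190, (cx,cy)=(0.9943,0.1062)
member 8 (4-5): L=6.1962, (cx,cy)=(0.1356,0.9908)
member 9 (4-6): L=2.0050, (cx,cy)=(1.0000,0.0000)
member 10 (5-6): L=6.2486, (cx,cy)=(0.1864,-0.9825)
solve A·x = −loads:
  F[0-1] = +2098.4285 N (tension)
  F[0-2] = +2295.4330 N (tension)
  F[1-2] = -2174.6924 N (compression)
  F[1-3] = +781.5408 N (tension)
  F[2-3] = +2147.4330 N (tension)
  F[2-4] = +1570.5931 N (tension)
  F[3-4] = -1957.7865 N (compression)
  F[3-5] = +1479.0534 N (tension)
  F[4-5] = +1932.1849 N (tension)
  F[4-6] = +898.5279 N (tension)
  F[5-6] = -4819.3208 N (compression)
  Rx@0 = -2631.1600 N
  Ry@0 = -2071.3979 N
  Ry@6 = +4734.8179 N

1479.053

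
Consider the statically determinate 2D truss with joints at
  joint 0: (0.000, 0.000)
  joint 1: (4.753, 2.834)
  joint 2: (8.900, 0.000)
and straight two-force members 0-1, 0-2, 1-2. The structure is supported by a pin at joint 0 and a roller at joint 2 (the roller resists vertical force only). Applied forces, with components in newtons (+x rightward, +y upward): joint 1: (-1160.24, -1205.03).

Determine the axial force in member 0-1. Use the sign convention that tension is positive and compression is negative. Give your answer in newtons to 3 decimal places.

N=3 nodes, M=3 members, R=3 reactions → 2N=6, M+R=6
member 0 (0-1): L=5.5338, (cx,cy)=(0.8589,0.5121)
member 1 (0-2): L=8.9000, (cx,cy)=(1.0000,0.0000)
member 2 (1-2): L=5.0229, (cx,cy)=(0.8256,-0.5642)
solve A·x = −loads:
  F[0-1] = -1817.7884 N (compression)
  F[0-2] = +401.0744 N (tension)
  F[1-2] = -485.7831 N (compression)
  Rx@0 = +1160.2400 N
  Ry@0 = +930.9415 N
  Ry@2 = +274.0885 N

-1817.788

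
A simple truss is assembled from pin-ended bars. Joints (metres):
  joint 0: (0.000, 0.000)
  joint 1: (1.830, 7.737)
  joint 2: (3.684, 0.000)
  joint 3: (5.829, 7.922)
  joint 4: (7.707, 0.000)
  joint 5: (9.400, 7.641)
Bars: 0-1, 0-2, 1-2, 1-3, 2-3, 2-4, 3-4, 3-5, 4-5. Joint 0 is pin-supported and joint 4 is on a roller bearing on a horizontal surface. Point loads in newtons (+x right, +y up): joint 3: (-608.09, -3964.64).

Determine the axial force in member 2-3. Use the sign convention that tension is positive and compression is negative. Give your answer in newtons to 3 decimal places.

N=6 nodes, M=9 members, R=3 reactions → 2N=12, M+R=12
member 0 (0-1): L=7.9505, (cx,cy)=(0.2302,0.9731)
member 1 (0-2): L=3.6840, (cx,cy)=(1.0000,0.0000)
member 2 (1-2): L=7.9560, (cx,cy)=(0.2330,-0.9725)
member 3 (1-3): L=4.0033, (cx,cy)=(0.9989,0.0462)
member 4 (2-3): L=8.2073, (cx,cy)=(0.2614,0.9652)
member 5 (2-4): L=4.0230, (cx,cy)=(1.0000,0.0000)
member 6 (3-4): L=8.1416, (cx,cy)=(0.2307,-0.9730)
member 7 (3-5): L=3.5820, (cx,cy)=(0.9969,-0.0784)
member 8 (4-5): L=7.8263, (cx,cy)=(0.2163,0.9763)
solve A·x = −loads:
  F[0-1] = -1635.0376 N (compression)
  F[0-2] = -231.7454 N (compression)
  F[1-2] = +1600.5348 N (tension)
  F[1-3] = -750.1197 N (compression)
  F[2-3] = -1612.5173 N (compression)
  F[2-4] = +562.6661 N (tension)
  F[3-4] = -2439.2859 N (compression)
  F[3-5] = -0.0000 N (tension)
  F[4-5] = +0.0000 N (tension)
  Rx@0 = +608.0900 N
  Ry@0 = +1591.1357 N
  Ry@4 = +2373.5043 N

-1612.517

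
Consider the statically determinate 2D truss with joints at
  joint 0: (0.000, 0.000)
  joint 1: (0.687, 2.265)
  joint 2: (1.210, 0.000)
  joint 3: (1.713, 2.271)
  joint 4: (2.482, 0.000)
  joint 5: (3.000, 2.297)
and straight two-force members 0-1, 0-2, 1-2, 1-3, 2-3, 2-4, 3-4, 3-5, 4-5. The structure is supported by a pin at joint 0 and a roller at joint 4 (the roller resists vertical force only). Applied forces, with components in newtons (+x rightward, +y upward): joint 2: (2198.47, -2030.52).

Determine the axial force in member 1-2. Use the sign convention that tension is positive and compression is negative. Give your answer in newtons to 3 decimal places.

N=6 nodes, M=9 members, R=3 reactions → 2N=12, M+R=12
member 0 (0-1): L=2.3669, (cx,cy)=(0.2903,0.9569)
member 1 (0-2): L=1.2100, (cx,cy)=(1.0000,0.0000)
member 2 (1-2): L=2.3246, (cx,cy)=(0.2250,-0.9744)
member 3 (1-3): L=1.0260, (cx,cy)=(1.0000,0.0058)
member 4 (2-3): L=2.3260, (cx,cy)=(0.2162,0.9763)
member 5 (2-4): L=1.2720, (cx,cy)=(1.0000,0.0000)
member 6 (3-4): L=2.3977, (cx,cy)=(0.3207,-0.9472)
member 7 (3-5): L=1.2873, (cx,cy)=(0.9998,0.0202)
member 8 (4-5): L=2.3547, (cx,cy)=(0.2200,0.9755)
solve A·x = −loads:
  F[0-1] = -1087.4354 N (compression)
  F[0-2] = +2514.1021 N (tension)
  F[1-2] = +1064.6703 N (tension)
  F[1-3] = -555.1766 N (compression)
  F[2-3] = +1017.2143 N (tension)
  F[2-4] = +335.1970 N (tension)
  F[3-4] = -1045.1110 N (compression)
  F[3-5] = +0.0000 N (tension)
  F[4-5] = +0.0000 N (tension)
  Rx@0 = -2198.4700 N
  Ry@0 = +1040.6210 N
  Ry@4 = +989.8990 N

1064.670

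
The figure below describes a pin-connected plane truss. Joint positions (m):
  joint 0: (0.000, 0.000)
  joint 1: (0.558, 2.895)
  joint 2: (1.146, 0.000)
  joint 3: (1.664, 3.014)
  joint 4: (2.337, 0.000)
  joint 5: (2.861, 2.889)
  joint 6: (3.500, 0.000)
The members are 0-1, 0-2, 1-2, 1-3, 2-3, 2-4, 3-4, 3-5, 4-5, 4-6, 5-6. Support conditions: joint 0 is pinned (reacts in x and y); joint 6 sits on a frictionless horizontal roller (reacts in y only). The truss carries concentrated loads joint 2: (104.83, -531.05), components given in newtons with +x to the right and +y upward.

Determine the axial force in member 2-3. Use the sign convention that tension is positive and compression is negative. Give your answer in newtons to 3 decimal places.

N=7 nodes, M=11 members, R=3 reactions → 2N=14, M+R=14
member 0 (0-1): L=2.9483, (cx,cy)=(0.1893,0.9819)
member 1 (0-2): L=1.1460, (cx,cy)=(1.0000,0.0000)
member 2 (1-2): L=2.9541, (cx,cy)=(0.1990,-0.9800)
member 3 (1-3): L=1.1124, (cx,cy)=(0.9943,0.1070)
member 4 (2-3): L=3.0582, (cx,cy)=(0.1694,0.9856)
member 5 (2-4): L=1.1910, (cx,cy)=(1.0000,0.0000)
member 6 (3-4): L=3.0882, (cx,cy)=(0.2179,-0.9760)
member 7 (3-5): L=1.2035, (cx,cy)=(0.9946,-0.1039)
member 8 (4-5): L=2.9361, (cx,cy)=(0.1785,0.9839)
member 9 (4-6): L=1.1630, (cx,cy)=(1.0000,0.0000)
member 10 (5-6): L=2.9588, (cx,cy)=(0.2160,-0.9764)
solve A·x = −loads:
  F[0-1] = -363.7432 N (compression)
  F[0-2] = +173.6729 N (tension)
  F[1-2] = +349.2706 N (tension)
  F[1-3] = -139.1620 N (compression)
  F[2-3] = +191.5357 N (tension)
  F[2-4] = +105.9208 N (tension)
  F[3-4] = -170.8125 N (compression)
  F[3-5] = -69.0701 N (compression)
  F[4-5] = +169.4271 N (tension)
  F[4-6] = +38.4596 N (tension)
  F[5-6] = -178.0835 N (compression)
  Rx@0 = -104.8300 N
  Ry@0 = +357.1691 N
  Ry@6 = +173.8809 N

191.536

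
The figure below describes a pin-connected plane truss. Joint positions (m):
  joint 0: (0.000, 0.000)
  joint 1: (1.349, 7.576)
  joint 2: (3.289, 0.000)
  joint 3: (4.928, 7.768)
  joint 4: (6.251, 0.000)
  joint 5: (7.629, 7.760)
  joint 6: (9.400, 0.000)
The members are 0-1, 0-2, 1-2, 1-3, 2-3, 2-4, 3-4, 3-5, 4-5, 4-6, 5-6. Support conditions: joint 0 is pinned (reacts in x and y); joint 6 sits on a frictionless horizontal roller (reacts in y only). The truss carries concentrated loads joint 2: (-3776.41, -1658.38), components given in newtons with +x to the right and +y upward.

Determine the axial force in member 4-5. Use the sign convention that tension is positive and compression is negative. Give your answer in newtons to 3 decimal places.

N=7 nodes, M=11 members, R=3 reactions → 2N=14, M+R=14
member 0 (0-1): L=7.6952, (cx,cy)=(0.1753,0.9845)
member 1 (0-2): L=3.2890, (cx,cy)=(1.0000,0.0000)
member 2 (1-2): L=7.8204, (cx,cy)=(0.2481,-0.9687)
member 3 (1-3): L=3.5841, (cx,cy)=(0.9986,0.0536)
member 4 (2-3): L=7.9390, (cx,cy)=(0.2064,0.9785)
member 5 (2-4): L=2.9620, (cx,cy)=(1.0000,0.0000)
member 6 (3-4): L=7.8799, (cx,cy)=(0.1679,-0.9858)
member 7 (3-5): L=2.7010, (cx,cy)=(1.0000,-0.0030)
member 8 (4-5): L=7.8814, (cx,cy)=(0.1748,0.9846)
member 9 (4-6): L=3.1490, (cx,cy)=(1.0000,0.0000)
member 10 (5-6): L=7.9595, (cx,cy)=(0.2225,-0.9749)
solve A·x = −loads:
  F[0-1] = -1095.0816 N (compression)
  F[0-2] = -3584.4369 N (compression)
  F[1-2] = +1087.3419 N (tension)
  F[1-3] = -462.3714 N (compression)
  F[2-3] = +618.3462 N (tension)
  F[2-4] = +334.0509 N (tension)
  F[3-4] = -587.9050 N (compression)
  F[3-5] = -235.3448 N (compression)
  F[4-5] = +588.6264 N (tension)
  F[4-6] = +132.4271 N (tension)
  F[5-6] = -595.1761 N (compression)
  Rx@0 = +3776.4100 N
  Ry@0 = +1078.1234 N
  Ry@6 = +580.2566 N

588.626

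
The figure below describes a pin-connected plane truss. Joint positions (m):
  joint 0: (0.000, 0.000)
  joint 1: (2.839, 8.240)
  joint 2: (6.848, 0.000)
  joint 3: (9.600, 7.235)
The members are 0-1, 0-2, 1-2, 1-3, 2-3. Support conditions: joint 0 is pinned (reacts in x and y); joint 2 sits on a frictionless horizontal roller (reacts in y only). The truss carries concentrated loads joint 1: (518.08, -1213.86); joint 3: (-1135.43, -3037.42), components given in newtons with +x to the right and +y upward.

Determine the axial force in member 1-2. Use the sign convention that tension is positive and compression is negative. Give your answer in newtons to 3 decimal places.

N=4 nodes, M=5 members, R=3 reactions → 2N=8, M+R=8
member 0 (0-1): L=8.7154, (cx,cy)=(0.3257,0.9455)
member 1 (0-2): L=6.8480, (cx,cy)=(1.0000,0.0000)
member 2 (1-2): L=9.1635, (cx,cy)=(0.4375,-0.8992)
member 3 (1-3): L=6.8353, (cx,cy)=(0.9891,-0.1470)
member 4 (2-3): L=7.7407, (cx,cy)=(0.3555,0.9347)
solve A·x = −loads:
  F[0-1] = -70.0042 N (compression)
  F[0-2] = -594.5464 N (compression)
  F[1-2] = -1279.4166 N (compression)
  F[1-3] = +19.0641 N (tension)
  F[2-3] = -3246.7335 N (compression)
  Rx@0 = +617.3500 N
  Ry@0 = +66.1860 N
  Ry@2 = +4185.0940 N

-1279.417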